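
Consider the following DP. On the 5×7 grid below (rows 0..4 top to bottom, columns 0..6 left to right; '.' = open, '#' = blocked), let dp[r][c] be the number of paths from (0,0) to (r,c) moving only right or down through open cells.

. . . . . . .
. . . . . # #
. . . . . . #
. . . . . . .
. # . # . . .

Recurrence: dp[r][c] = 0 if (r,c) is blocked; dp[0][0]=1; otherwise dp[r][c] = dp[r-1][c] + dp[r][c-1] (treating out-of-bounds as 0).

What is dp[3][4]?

r\c   0   1   2   3   4   5   6
  0   1   1   1   1   1   1   1
  1   1   2   3   4   5   0   0
  2   1   3   6  10  15  15   0
  3   1   4  10  20  35  50  50
  4   1   0  10   0  35  85 135

35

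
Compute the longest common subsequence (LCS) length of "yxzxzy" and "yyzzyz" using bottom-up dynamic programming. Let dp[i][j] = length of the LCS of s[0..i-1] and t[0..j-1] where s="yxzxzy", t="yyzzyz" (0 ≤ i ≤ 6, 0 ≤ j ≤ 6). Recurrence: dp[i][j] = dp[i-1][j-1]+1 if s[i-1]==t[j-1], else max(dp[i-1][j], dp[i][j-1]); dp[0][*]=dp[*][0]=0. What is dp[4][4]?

   ''  y  y  z  z  y  z
''  0  0  0  0  0  0  0
 y  0  1  1  1  1  1  1
 x  0  1  1  1  1  1  1
 z  0  1  1  2  2  2  2
 x  0  1  1  2  2  2  2
 z  0  1  1  2  3  3  3
 y  0  1  2  2  3  4  4

2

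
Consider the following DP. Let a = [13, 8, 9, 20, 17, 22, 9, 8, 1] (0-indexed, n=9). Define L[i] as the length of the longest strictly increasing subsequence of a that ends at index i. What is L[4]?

   i    0    1    2    3    4    5    6    7    8
a[i]   13    8    9   20   17   22    9    8    1
L[i]    1    1    2    3    3    4    2    1    1

3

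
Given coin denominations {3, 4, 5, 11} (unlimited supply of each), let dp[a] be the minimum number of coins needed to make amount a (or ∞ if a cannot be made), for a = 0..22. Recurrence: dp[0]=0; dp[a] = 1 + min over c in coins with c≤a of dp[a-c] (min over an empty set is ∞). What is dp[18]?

3

 a  0  1  2  3  4  5  6  7  8  9 10 11 12 13 14 15 16 17 18 19 20 21 22
dp  0  -  -  1  1  1  2  2  2  2  2  1  3  3  2  2  2  3  3  3  3  3  2
(- denotes ∞ / unreachable)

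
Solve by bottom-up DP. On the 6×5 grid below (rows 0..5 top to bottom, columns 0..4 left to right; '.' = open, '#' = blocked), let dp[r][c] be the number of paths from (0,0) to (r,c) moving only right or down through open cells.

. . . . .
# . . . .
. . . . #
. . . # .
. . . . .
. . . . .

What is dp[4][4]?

r\c   0   1   2   3   4
  0   1   1   1   1   1
  1   0   1   2   3   4
  2   0   1   3   6   0
  3   0   1   4   0   0
  4   0   1   5   5   5
  5   0   1   6  11  16

5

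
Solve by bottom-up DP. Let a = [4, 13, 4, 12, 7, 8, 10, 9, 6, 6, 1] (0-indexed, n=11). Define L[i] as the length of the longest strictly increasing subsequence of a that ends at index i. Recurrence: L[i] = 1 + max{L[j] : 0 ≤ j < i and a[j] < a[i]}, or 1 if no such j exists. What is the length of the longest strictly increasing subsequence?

4

   i    0    1    2    3    4    5    6    7    8    9   10
a[i]    4   13    4   12    7    8   10    9    6    6    1
L[i]    1    2    1    2    2    3    4    4    2    2    1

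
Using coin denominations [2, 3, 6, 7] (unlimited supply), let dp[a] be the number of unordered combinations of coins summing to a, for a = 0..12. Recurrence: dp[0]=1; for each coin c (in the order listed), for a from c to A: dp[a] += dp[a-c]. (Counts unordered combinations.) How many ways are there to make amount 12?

7

after  coin     0     1     2     3     4     5     6     7     8     9    10    11    12
          2     1     0     1     0     1     0     1     0     1     0     1     0     1
          3     1     0     1     1     1     1     2     1     2     2     2     2     3
          6     1     0     1     1     1     1     3     1     3     3     3     3     6
          7     1     0     1     1     1     1     3     2     3     4     4     4     7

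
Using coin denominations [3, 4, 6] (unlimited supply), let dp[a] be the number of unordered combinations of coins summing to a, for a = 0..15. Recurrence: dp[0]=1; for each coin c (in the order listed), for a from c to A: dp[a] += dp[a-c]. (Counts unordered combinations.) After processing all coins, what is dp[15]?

after  coin     0     1     2     3     4     5     6     7     8     9    10    11    12    13    14    15
          3     1     0     0     1     0     0     1     0     0     1     0     0     1     0     0     1
          4     1     0     0     1     1     0     1     1     1     1     1     1     2     1     1     2
          6     1     0     0     1     1     0     2     1     1     2     2     1     4     2     2     4

4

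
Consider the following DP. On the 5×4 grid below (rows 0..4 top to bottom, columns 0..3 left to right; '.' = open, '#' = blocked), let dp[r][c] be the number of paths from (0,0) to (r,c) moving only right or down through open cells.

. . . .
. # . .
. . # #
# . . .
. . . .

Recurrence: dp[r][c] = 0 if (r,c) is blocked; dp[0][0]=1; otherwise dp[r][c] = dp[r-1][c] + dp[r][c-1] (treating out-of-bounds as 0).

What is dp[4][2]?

2

r\c   0   1   2   3
  0   1   1   1   1
  1   1   0   1   2
  2   1   1   0   0
  3   0   1   1   1
  4   0   1   2   3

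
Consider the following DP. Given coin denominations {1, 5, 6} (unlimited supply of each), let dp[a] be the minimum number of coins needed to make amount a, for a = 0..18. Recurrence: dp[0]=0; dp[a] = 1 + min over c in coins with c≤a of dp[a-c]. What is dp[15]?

3

 a  0  1  2  3  4  5  6  7  8  9 10 11 12 13 14 15 16 17 18
dp  0  1  2  3  4  1  1  2  3  4  2  2  2  3  4  3  3  3  3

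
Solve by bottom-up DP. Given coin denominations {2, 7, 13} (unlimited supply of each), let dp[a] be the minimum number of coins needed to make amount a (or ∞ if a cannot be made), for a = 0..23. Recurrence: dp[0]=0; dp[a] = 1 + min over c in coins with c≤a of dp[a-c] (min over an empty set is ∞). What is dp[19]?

 a  0  1  2  3  4  5  6  7  8  9 10 11 12 13 14 15 16 17 18 19 20 21 22 23
dp  0  -  1  -  2  -  3  1  4  2  5  3  6  1  2  2  3  3  4  4  2  3  3  4
(- denotes ∞ / unreachable)

4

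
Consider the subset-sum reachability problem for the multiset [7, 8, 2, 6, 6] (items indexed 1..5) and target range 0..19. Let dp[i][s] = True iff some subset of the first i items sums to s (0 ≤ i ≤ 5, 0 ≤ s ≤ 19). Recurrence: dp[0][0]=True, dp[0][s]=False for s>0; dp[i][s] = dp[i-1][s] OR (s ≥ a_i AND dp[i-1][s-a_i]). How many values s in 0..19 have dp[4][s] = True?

12

i\s   0   1   2   3   4   5   6   7   8   9  10  11  12  13  14  15  16  17  18  19
  0   T   F   F   F   F   F   F   F   F   F   F   F   F   F   F   F   F   F   F   F
  1   T   F   F   F   F   F   F   T   F   F   F   F   F   F   F   F   F   F   F   F
  2   T   F   F   F   F   F   F   T   T   F   F   F   F   F   F   T   F   F   F   F
  3   T   F   T   F   F   F   F   T   T   T   T   F   F   F   F   T   F   T   F   F
  4   T   F   T   F   F   F   T   T   T   T   T   F   F   T   T   T   T   T   F   F
  5   T   F   T   F   F   F   T   T   T   T   T   F   T   T   T   T   T   T   F   T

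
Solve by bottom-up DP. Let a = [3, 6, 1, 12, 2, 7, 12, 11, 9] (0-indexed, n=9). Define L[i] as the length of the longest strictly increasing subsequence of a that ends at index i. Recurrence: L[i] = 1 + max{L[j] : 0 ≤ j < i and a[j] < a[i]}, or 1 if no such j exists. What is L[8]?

   i    0    1    2    3    4    5    6    7    8
a[i]    3    6    1   12    2    7   12   11    9
L[i]    1    2    1    3    2    3    4    4    4

4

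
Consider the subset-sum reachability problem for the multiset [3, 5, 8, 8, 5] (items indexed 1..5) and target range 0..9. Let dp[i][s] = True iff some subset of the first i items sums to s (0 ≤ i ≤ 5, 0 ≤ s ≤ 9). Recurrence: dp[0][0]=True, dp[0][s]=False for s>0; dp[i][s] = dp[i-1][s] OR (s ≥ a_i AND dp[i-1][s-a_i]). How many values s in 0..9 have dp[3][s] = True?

i\s   0   1   2   3   4   5   6   7   8   9
  0   T   F   F   F   F   F   F   F   F   F
  1   T   F   F   T   F   F   F   F   F   F
  2   T   F   F   T   F   T   F   F   T   F
  3   T   F   F   T   F   T   F   F   T   F
  4   T   F   F   T   F   T   F   F   T   F
  5   T   F   F   T   F   T   F   F   T   F

4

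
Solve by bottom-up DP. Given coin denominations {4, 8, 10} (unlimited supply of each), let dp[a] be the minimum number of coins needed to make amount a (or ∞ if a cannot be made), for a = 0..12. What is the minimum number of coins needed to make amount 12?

 a  0  1  2  3  4  5  6  7  8  9 10 11 12
dp  0  -  -  -  1  -  -  -  1  -  1  -  2
(- denotes ∞ / unreachable)

2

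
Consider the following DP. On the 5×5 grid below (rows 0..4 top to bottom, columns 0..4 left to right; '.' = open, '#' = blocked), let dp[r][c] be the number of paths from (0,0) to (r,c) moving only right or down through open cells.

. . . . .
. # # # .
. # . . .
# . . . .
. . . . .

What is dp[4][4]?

r\c   0   1   2   3   4
  0   1   1   1   1   1
  1   1   0   0   0   1
  2   1   0   0   0   1
  3   0   0   0   0   1
  4   0   0   0   0   1

1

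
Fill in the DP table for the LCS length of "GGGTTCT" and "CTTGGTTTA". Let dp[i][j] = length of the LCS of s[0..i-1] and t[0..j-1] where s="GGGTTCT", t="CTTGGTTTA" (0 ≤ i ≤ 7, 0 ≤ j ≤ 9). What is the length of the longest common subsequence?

   ''  C  T  T  G  G  T  T  T  A
''  0  0  0  0  0  0  0  0  0  0
 G  0  0  0  0  1  1  1  1  1  1
 G  0  0  0  0  1  2  2  2  2  2
 G  0  0  0  0  1  2  2  2  2  2
 T  0  0  1  1  1  2  3  3  3  3
 T  0  0  1  2  2  2  3  4  4  4
 C  0  1  1  2  2  2  3  4  4  4
 T  0  1  2  2  2  2  3  4  5  5

5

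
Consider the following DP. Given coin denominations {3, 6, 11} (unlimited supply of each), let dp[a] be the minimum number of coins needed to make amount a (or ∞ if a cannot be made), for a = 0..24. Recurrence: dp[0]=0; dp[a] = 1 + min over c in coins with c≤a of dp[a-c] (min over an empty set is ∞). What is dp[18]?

 a  0  1  2  3  4  5  6  7  8  9 10 11 12 13 14 15 16 17 18 19 20 21 22 23 24
dp  0  -  -  1  -  -  1  -  -  2  -  1  2  -  2  3  -  2  3  -  3  4  2  3  4
(- denotes ∞ / unreachable)

3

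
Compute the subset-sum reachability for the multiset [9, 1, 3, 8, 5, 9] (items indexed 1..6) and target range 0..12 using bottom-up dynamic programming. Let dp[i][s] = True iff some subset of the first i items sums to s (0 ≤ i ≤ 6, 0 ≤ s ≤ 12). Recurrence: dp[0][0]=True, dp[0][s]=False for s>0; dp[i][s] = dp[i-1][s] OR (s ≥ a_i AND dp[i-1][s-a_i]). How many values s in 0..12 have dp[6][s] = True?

11

i\s   0   1   2   3   4   5   6   7   8   9  10  11  12
  0   T   F   F   F   F   F   F   F   F   F   F   F   F
  1   T   F   F   F   F   F   F   F   F   T   F   F   F
  2   T   T   F   F   F   F   F   F   F   T   T   F   F
  3   T   T   F   T   T   F   F   F   F   T   T   F   T
  4   T   T   F   T   T   F   F   F   T   T   T   T   T
  5   T   T   F   T   T   T   T   F   T   T   T   T   T
  6   T   T   F   T   T   T   T   F   T   T   T   T   T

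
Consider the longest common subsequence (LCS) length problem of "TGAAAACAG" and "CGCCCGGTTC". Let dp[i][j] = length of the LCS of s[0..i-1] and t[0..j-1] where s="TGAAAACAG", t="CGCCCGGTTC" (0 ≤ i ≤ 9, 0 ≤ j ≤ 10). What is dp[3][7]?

   ''  C  G  C  C  C  G  G  T  T  C
''  0  0  0  0  0  0  0  0  0  0  0
 T  0  0  0  0  0  0  0  0  1  1  1
 G  0  0  1  1  1  1  1  1  1  1  1
 A  0  0  1  1  1  1  1  1  1  1  1
 A  0  0  1  1  1  1  1  1  1  1  1
 A  0  0  1  1  1  1  1  1  1  1  1
 A  0  0  1  1  1  1  1  1  1  1  1
 C  0  1  1  2  2  2  2  2  2  2  2
 A  0  1  1  2  2  2  2  2  2  2  2
 G  0  1  2  2  2  2  3  3  3  3  3

1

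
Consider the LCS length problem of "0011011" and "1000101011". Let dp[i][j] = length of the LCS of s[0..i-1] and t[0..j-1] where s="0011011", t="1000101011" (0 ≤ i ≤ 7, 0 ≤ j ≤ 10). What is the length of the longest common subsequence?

   ''  1  0  0  0  1  0  1  0  1  1
''  0  0  0  0  0  0  0  0  0  0  0
 0  0  0  1  1  1  1  1  1  1  1  1
 0  0  0  1  2  2  2  2  2  2  2  2
 1  0  1  1  2  2  3  3  3  3  3  3
 1  0  1  1  2  2  3  3  4  4  4  4
 0  0  1  2  2  3  3  4  4  5  5  5
 1  0  1  2  2  3  4  4  5  5  6  6
 1  0  1  2  2  3  4  4  5  5  6  7

7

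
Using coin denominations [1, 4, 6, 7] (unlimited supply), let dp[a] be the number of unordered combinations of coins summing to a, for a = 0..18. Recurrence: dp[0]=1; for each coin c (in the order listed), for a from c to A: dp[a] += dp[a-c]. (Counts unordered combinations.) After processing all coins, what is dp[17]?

16

after  coin     0     1     2     3     4     5     6     7     8     9    10    11    12    13    14    15    16    17    18
          1     1     1     1     1     1     1     1     1     1     1     1     1     1     1     1     1     1     1     1
          4     1     1     1     1     2     2     2     2     3     3     3     3     4     4     4     4     5     5     5
          6     1     1     1     1     2     2     3     3     4     4     5     5     7     7     8     8    10    10    12
          7     1     1     1     1     2     2     3     4     5     5     6     7     9    10    12    13    15    16    19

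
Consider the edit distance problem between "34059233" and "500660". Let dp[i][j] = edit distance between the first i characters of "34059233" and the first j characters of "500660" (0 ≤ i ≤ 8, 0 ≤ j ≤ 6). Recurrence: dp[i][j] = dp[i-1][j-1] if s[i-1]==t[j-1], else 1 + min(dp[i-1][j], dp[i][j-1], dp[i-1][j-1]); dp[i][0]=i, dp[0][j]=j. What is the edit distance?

7

   ''  5  0  0  6  6  0
''  0  1  2  3  4  5  6
 3  1  1  2  3  4  5  6
 4  2  2  2  3  4  5  6
 0  3  3  2  2  3  4  5
 5  4  3  3  3  3  4  5
 9  5  4  4  4  4  4  5
 2  6  5  5  5  5  5  5
 3  7  6  6  6  6  6  6
 3  8  7  7  7  7  7  7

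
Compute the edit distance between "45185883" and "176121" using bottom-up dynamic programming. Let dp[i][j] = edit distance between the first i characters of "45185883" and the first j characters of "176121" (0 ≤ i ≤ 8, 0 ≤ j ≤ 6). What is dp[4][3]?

   ''  1  7  6  1  2  1
''  0  1  2  3  4  5  6
 4  1  1  2  3  4  5  6
 5  2  2  2  3  4  5  6
 1  3  2  3  3  3  4  5
 8  4  3  3  4  4  4  5
 5  5  4  4  4  5  5  5
 8  6  5  5  5  5  6  6
 8  7  6  6  6  6  6  7
 3  8  7  7  7  7  7  7

4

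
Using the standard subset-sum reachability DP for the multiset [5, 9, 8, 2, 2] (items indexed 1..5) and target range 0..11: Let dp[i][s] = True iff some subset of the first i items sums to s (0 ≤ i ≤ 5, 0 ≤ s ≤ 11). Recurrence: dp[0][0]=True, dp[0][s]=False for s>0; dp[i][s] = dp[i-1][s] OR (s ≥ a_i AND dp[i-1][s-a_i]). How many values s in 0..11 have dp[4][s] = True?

i\s   0   1   2   3   4   5   6   7   8   9  10  11
  0   T   F   F   F   F   F   F   F   F   F   F   F
  1   T   F   F   F   F   T   F   F   F   F   F   F
  2   T   F   F   F   F   T   F   F   F   T   F   F
  3   T   F   F   F   F   T   F   F   T   T   F   F
  4   T   F   T   F   F   T   F   T   T   T   T   T
  5   T   F   T   F   T   T   F   T   T   T   T   T

8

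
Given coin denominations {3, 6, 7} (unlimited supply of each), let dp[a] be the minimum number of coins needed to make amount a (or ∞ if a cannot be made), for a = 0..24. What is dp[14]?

 a  0  1  2  3  4  5  6  7  8  9 10 11 12 13 14 15 16 17 18 19 20 21 22 23 24
dp  0  -  -  1  -  -  1  1  -  2  2  -  2  2  2  3  3  3  3  3  3  3  4  4  4
(- denotes ∞ / unreachable)

2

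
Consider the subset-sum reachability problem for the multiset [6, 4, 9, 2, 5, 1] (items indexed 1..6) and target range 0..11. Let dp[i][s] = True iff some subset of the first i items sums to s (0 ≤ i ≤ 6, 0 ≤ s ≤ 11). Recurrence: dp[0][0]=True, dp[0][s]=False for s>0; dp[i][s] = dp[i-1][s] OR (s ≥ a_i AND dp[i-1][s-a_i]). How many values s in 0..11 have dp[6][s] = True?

12

i\s   0   1   2   3   4   5   6   7   8   9  10  11
  0   T   F   F   F   F   F   F   F   F   F   F   F
  1   T   F   F   F   F   F   T   F   F   F   F   F
  2   T   F   F   F   T   F   T   F   F   F   T   F
  3   T   F   F   F   T   F   T   F   F   T   T   F
  4   T   F   T   F   T   F   T   F   T   T   T   T
  5   T   F   T   F   T   T   T   T   T   T   T   T
  6   T   T   T   T   T   T   T   T   T   T   T   T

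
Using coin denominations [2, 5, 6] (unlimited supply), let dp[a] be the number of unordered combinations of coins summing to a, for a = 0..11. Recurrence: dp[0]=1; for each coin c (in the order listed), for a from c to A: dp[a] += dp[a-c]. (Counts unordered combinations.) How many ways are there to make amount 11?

after  coin     0     1     2     3     4     5     6     7     8     9    10    11
          2     1     0     1     0     1     0     1     0     1     0     1     0
          5     1     0     1     0     1     1     1     1     1     1     2     1
          6     1     0     1     0     1     1     2     1     2     1     3     2

2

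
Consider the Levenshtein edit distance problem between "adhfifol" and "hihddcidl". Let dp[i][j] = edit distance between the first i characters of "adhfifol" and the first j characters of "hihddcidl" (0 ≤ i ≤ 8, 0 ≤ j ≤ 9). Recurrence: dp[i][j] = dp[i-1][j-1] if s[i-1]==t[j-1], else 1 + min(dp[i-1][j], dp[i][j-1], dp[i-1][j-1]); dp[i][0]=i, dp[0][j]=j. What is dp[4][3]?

   ''  h  i  h  d  d  c  i  d  l
''  0  1  2  3  4  5  6  7  8  9
 a  1  1  2  3  4  5  6  7  8  9
 d  2  2  2  3  3  4  5  6  7  8
 h  3  2  3  2  3  4  5  6  7  8
 f  4  3  3  3  3  4  5  6  7  8
 i  5  4  3  4  4  4  5  5  6  7
 f  6  5  4  4  5  5  5  6  6  7
 o  7  6  5  5  5  6  6  6  7  7
 l  8  7  6  6  6  6  7  7  7  7

3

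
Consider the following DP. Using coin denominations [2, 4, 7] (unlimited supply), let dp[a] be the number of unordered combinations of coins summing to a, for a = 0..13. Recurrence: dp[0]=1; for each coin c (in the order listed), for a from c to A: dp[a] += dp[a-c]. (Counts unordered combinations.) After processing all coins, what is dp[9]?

after  coin     0     1     2     3     4     5     6     7     8     9    10    11    12    13
          2     1     0     1     0     1     0     1     0     1     0     1     0     1     0
          4     1     0     1     0     2     0     2     0     3     0     3     0     4     0
          7     1     0     1     0     2     0     2     1     3     1     3     2     4     2

1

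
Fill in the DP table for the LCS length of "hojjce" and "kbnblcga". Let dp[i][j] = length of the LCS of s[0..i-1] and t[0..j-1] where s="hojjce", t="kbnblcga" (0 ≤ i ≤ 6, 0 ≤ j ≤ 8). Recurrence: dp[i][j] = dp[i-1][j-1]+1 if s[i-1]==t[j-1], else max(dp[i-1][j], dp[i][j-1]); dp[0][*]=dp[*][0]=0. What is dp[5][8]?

   ''  k  b  n  b  l  c  g  a
''  0  0  0  0  0  0  0  0  0
 h  0  0  0  0  0  0  0  0  0
 o  0  0  0  0  0  0  0  0  0
 j  0  0  0  0  0  0  0  0  0
 j  0  0  0  0  0  0  0  0  0
 c  0  0  0  0  0  0  1  1  1
 e  0  0  0  0  0  0  1  1  1

1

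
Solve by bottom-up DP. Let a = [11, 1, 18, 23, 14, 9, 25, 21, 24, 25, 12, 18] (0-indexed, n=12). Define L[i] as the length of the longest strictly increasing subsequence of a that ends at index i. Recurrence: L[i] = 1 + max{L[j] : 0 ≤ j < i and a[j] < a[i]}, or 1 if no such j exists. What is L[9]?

5

   i    0    1    2    3    4    5    6    7    8    9   10   11
a[i]   11    1   18   23   14    9   25   21   24   25   12   18
L[i]    1    1    2    3    2    2    4    3    4    5    3    4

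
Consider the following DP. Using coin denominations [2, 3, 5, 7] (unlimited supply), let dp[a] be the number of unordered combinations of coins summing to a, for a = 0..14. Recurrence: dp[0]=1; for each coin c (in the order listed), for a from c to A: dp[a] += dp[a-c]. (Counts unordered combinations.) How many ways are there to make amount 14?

9

after  coin     0     1     2     3     4     5     6     7     8     9    10    11    12    13    14
          2     1     0     1     0     1     0     1     0     1     0     1     0     1     0     1
          3     1     0     1     1     1     1     2     1     2     2     2     2     3     2     3
          5     1     0     1     1     1     2     2     2     3     3     4     4     5     5     6
          7     1     0     1     1     1     2     2     3     3     4     5     5     7     7     9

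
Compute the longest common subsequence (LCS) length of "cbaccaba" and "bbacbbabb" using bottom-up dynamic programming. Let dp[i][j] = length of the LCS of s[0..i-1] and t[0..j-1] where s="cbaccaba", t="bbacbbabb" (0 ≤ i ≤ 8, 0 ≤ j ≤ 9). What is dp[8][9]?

   ''  b  b  a  c  b  b  a  b  b
''  0  0  0  0  0  0  0  0  0  0
 c  0  0  0  0  1  1  1  1  1  1
 b  0  1  1  1  1  2  2  2  2  2
 a  0  1  1  2  2  2  2  3  3  3
 c  0  1  1  2  3  3  3  3  3  3
 c  0  1  1  2  3  3  3  3  3  3
 a  0  1  1  2  3  3  3  4  4  4
 b  0  1  2  2  3  4  4  4  5  5
 a  0  1  2  3  3  4  4  5  5  5

5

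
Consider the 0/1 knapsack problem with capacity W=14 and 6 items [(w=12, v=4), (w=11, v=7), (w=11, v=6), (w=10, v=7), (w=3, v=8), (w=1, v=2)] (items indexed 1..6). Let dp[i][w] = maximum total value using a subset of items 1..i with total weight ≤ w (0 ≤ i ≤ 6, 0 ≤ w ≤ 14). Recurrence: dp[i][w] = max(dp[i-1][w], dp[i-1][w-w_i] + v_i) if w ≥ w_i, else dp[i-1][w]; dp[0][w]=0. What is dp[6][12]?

i\w   0   1   2   3   4   5   6   7   8   9  10  11  12  13  14
  0   0   0   0   0   0   0   0   0   0   0   0   0   0   0   0
  1   0   0   0   0   0   0   0   0   0   0   0   0   4   4   4
  2   0   0   0   0   0   0   0   0   0   0   0   7   7   7   7
  3   0   0   0   0   0   0   0   0   0   0   0   7   7   7   7
  4   0   0   0   0   0   0   0   0   0   0   7   7   7   7   7
  5   0   0   0   8   8   8   8   8   8   8   8   8   8  15  15
  6   0   2   2   8  10  10  10  10  10  10  10  10  10  15  17

10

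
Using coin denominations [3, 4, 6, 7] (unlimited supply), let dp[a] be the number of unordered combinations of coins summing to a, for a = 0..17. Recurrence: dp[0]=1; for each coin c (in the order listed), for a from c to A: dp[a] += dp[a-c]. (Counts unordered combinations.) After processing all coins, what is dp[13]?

after  coin     0     1     2     3     4     5     6     7     8     9    10    11    12    13    14    15    16    17
          3     1     0     0     1     0     0     1     0     0     1     0     0     1     0     0     1     0     0
          4     1     0     0     1     1     0     1     1     1     1     1     1     2     1     1     2     2     1
          6     1     0     0     1     1     0     2     1     1     2     2     1     4     2     2     4     4     2
          7     1     0     0     1     1     0     2     2     1     2     3     2     4     4     4     5     6     5

4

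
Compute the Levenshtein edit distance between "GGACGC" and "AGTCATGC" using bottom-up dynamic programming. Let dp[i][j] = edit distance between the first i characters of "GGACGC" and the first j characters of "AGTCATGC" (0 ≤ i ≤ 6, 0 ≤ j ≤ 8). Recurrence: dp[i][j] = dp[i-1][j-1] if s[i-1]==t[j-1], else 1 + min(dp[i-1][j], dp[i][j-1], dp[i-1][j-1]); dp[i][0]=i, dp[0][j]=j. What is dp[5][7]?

   ''  A  G  T  C  A  T  G  C
''  0  1  2  3  4  5  6  7  8
 G  1  1  1  2  3  4  5  6  7
 G  2  2  1  2  3  4  5  5  6
 A  3  2  2  2  3  3  4  5  6
 C  4  3  3  3  2  3  4  5  5
 G  5  4  3  4  3  3  4  4  5
 C  6  5  4  4  4  4  4  5  4

4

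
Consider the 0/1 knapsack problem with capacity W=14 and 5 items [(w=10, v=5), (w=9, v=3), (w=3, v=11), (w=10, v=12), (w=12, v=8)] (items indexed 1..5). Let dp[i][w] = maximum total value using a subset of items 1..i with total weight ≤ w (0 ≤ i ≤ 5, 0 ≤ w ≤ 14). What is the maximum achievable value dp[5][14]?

i\w   0   1   2   3   4   5   6   7   8   9  10  11  12  13  14
  0   0   0   0   0   0   0   0   0   0   0   0   0   0   0   0
  1   0   0   0   0   0   0   0   0   0   0   5   5   5   5   5
  2   0   0   0   0   0   0   0   0   0   3   5   5   5   5   5
  3   0   0   0  11  11  11  11  11  11  11  11  11  14  16  16
  4   0   0   0  11  11  11  11  11  11  11  12  12  14  23  23
  5   0   0   0  11  11  11  11  11  11  11  12  12  14  23  23

23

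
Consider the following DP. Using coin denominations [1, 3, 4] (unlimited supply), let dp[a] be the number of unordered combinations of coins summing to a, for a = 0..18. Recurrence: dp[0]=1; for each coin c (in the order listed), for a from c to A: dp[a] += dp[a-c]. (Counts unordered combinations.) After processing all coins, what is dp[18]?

after  coin     0     1     2     3     4     5     6     7     8     9    10    11    12    13    14    15    16    17    18
          1     1     1     1     1     1     1     1     1     1     1     1     1     1     1     1     1     1     1     1
          3     1     1     1     2     2     2     3     3     3     4     4     4     5     5     5     6     6     6     7
          4     1     1     1     2     3     3     4     5     6     7     8     9    11    12    13    15    17    18    20

20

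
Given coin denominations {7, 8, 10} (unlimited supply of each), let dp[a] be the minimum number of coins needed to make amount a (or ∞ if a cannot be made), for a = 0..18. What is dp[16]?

2

 a  0  1  2  3  4  5  6  7  8  9 10 11 12 13 14 15 16 17 18
dp  0  -  -  -  -  -  -  1  1  -  1  -  -  -  2  2  2  2  2
(- denotes ∞ / unreachable)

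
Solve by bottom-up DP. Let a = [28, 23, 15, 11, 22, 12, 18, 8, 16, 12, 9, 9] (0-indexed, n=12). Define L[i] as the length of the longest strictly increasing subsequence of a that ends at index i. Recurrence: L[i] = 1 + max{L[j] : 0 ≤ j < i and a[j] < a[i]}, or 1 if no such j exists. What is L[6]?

   i    0    1    2    3    4    5    6    7    8    9   10   11
a[i]   28   23   15   11   22   12   18    8   16   12    9    9
L[i]    1    1    1    1    2    2    3    1    3    2    2    2

3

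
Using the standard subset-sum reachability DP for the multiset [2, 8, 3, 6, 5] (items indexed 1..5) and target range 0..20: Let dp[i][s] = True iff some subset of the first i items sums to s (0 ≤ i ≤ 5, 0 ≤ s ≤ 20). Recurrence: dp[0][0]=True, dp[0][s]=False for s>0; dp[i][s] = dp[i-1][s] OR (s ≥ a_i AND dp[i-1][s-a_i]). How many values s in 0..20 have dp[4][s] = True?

i\s   0   1   2   3   4   5   6   7   8   9  10  11  12  13  14  15  16  17  18  19  20
  0   T   F   F   F   F   F   F   F   F   F   F   F   F   F   F   F   F   F   F   F   F
  1   T   F   T   F   F   F   F   F   F   F   F   F   F   F   F   F   F   F   F   F   F
  2   T   F   T   F   F   F   F   F   T   F   T   F   F   F   F   F   F   F   F   F   F
  3   T   F   T   T   F   T   F   F   T   F   T   T   F   T   F   F   F   F   F   F   F
  4   T   F   T   T   F   T   T   F   T   T   T   T   F   T   T   F   T   T   F   T   F
  5   T   F   T   T   F   T   T   T   T   T   T   T   F   T   T   T   T   T   T   T   F

14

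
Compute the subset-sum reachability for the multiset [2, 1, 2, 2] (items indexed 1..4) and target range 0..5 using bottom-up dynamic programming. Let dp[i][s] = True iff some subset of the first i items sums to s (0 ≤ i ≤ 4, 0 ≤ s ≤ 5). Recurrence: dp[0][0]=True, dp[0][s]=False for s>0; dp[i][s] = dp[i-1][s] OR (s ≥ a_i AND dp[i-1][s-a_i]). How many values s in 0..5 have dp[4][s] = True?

6

i\s   0   1   2   3   4   5
  0   T   F   F   F   F   F
  1   T   F   T   F   F   F
  2   T   T   T   T   F   F
  3   T   T   T   T   T   T
  4   T   T   T   T   T   T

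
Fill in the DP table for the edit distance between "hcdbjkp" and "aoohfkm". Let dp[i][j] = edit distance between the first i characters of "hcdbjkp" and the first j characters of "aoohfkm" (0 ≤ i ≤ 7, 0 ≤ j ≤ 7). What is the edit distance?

   ''  a  o  o  h  f  k  m
''  0  1  2  3  4  5  6  7
 h  1  1  2  3  3  4  5  6
 c  2  2  2  3  4  4  5  6
 d  3  3  3  3  4  5  5  6
 b  4  4  4  4  4  5  6  6
 j  5  5  5  5  5  5  6  7
 k  6  6  6  6  6  6  5  6
 p  7  7  7  7  7  7  6  6

6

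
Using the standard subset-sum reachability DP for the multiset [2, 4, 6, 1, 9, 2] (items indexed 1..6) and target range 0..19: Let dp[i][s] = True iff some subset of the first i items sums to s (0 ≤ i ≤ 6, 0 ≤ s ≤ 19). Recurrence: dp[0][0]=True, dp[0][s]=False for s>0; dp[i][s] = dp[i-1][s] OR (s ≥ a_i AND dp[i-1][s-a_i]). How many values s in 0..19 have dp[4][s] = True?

14

i\s   0   1   2   3   4   5   6   7   8   9  10  11  12  13  14  15  16  17  18  19
  0   T   F   F   F   F   F   F   F   F   F   F   F   F   F   F   F   F   F   F   F
  1   T   F   T   F   F   F   F   F   F   F   F   F   F   F   F   F   F   F   F   F
  2   T   F   T   F   T   F   T   F   F   F   F   F   F   F   F   F   F   F   F   F
  3   T   F   T   F   T   F   T   F   T   F   T   F   T   F   F   F   F   F   F   F
  4   T   T   T   T   T   T   T   T   T   T   T   T   T   T   F   F   F   F   F   F
  5   T   T   T   T   T   T   T   T   T   T   T   T   T   T   T   T   T   T   T   T
  6   T   T   T   T   T   T   T   T   T   T   T   T   T   T   T   T   T   T   T   T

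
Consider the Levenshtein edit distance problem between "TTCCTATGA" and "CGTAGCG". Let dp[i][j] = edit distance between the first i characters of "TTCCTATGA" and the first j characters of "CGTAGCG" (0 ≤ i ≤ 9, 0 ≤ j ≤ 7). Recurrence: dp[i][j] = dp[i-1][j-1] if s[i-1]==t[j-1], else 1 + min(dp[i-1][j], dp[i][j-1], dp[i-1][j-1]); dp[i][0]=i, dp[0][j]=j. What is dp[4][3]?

4

   ''  C  G  T  A  G  C  G
''  0  1  2  3  4  5  6  7
 T  1  1  2  2  3  4  5  6
 T  2  2  2  2  3  4  5  6
 C  3  2  3  3  3  4  4  5
 C  4  3  3  4  4  4  4  5
 T  5  4  4  3  4  5  5  5
 A  6  5  5  4  3  4  5  6
 T  7  6  6  5  4  4  5  6
 G  8  7  6  6  5  4  5  5
 A  9  8  7  7  6  5  5  6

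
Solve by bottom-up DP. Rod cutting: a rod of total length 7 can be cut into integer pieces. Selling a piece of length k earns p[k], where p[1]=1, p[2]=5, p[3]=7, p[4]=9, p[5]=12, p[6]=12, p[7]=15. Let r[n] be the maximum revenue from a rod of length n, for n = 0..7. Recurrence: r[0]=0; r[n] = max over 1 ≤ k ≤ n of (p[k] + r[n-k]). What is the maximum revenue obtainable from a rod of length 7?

17

   n    0    1    2    3    4    5    6    7
r[n]    0    1    5    7   10   12   15   17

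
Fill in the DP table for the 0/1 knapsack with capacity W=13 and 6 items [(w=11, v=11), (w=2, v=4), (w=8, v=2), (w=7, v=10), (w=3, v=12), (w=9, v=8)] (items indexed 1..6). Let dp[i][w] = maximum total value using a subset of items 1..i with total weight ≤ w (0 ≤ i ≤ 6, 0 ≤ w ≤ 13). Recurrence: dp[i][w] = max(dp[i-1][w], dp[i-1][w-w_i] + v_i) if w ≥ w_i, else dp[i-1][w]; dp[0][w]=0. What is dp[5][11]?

i\w   0   1   2   3   4   5   6   7   8   9  10  11  12  13
  0   0   0   0   0   0   0   0   0   0   0   0   0   0   0
  1   0   0   0   0   0   0   0   0   0   0   0  11  11  11
  2   0   0   4   4   4   4   4   4   4   4   4  11  11  15
  3   0   0   4   4   4   4   4   4   4   4   6  11  11  15
  4   0   0   4   4   4   4   4  10  10  14  14  14  14  15
  5   0   0   4  12  12  16  16  16  16  16  22  22  26  26
  6   0   0   4  12  12  16  16  16  16  16  22  22  26  26

22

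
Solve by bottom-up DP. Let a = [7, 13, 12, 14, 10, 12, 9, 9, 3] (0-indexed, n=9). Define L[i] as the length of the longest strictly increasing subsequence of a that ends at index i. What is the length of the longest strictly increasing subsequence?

   i    0    1    2    3    4    5    6    7    8
a[i]    7   13   12   14   10   12    9    9    3
L[i]    1    2    2    3    2    3    2    2    1

3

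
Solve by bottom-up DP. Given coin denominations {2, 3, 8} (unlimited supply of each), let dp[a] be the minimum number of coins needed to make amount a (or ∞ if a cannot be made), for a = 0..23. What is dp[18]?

3

 a  0  1  2  3  4  5  6  7  8  9 10 11 12 13 14 15 16 17 18 19 20 21 22 23
dp  0  -  1  1  2  2  2  3  1  3  2  2  3  3  3  4  2  4  3  3  4  4  4  5
(- denotes ∞ / unreachable)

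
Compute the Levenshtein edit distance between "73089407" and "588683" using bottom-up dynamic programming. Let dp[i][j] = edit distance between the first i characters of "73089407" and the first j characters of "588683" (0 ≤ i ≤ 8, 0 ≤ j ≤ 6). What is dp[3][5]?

   ''  5  8  8  6  8  3
''  0  1  2  3  4  5  6
 7  1  1  2  3  4  5  6
 3  2  2  2  3  4  5  5
 0  3  3  3  3  4  5  6
 8  4  4  3  3  4  4  5
 9  5  5  4  4  4  5  5
 4  6  6  5  5  5  5  6
 0  7  7  6  6  6  6  6
 7  8  8  7  7  7  7  7

5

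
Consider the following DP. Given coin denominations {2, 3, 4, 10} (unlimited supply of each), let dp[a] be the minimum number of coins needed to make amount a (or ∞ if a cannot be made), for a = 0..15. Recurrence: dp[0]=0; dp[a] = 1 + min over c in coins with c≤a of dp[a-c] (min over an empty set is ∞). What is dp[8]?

2

 a  0  1  2  3  4  5  6  7  8  9 10 11 12 13 14 15
dp  0  -  1  1  1  2  2  2  2  3  1  3  2  2  2  3
(- denotes ∞ / unreachable)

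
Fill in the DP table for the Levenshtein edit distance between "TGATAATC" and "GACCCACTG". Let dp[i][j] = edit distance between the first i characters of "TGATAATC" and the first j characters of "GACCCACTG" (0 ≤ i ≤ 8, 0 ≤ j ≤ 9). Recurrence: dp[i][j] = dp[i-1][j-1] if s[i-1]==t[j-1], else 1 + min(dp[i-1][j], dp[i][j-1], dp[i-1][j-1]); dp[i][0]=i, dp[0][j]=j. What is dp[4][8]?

   ''  G  A  C  C  C  A  C  T  G
''  0  1  2  3  4  5  6  7  8  9
 T  1  1  2  3  4  5  6  7  7  8
 G  2  1  2  3  4  5  6  7  8  7
 A  3  2  1  2  3  4  5  6  7  8
 T  4  3  2  2  3  4  5  6  6  7
 A  5  4  3  3  3  4  4  5  6  7
 A  6  5  4  4  4  4  4  5  6  7
 T  7  6  5  5  5  5  5  5  5  6
 C  8  7  6  5  5  5  6  5  6  6

6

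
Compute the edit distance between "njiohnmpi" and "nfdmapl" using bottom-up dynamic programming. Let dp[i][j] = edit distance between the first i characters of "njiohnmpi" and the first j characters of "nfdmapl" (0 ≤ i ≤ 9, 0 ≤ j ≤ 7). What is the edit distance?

   ''  n  f  d  m  a  p  l
''  0  1  2  3  4  5  6  7
 n  1  0  1  2  3  4  5  6
 j  2  1  1  2  3  4  5  6
 i  3  2  2  2  3  4  5  6
 o  4  3  3  3  3  4  5  6
 h  5  4  4  4  4  4  5  6
 n  6  5  5  5  5  5  5  6
 m  7  6  6  6  5  6  6  6
 p  8  7  7  7  6  6  6  7
 i  9  8  8  8  7  7  7  7

7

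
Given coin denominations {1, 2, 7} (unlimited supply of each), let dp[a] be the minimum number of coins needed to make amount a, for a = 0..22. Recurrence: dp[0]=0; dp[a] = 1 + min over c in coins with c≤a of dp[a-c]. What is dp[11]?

3

 a  0  1  2  3  4  5  6  7  8  9 10 11 12 13 14 15 16 17 18 19 20 21 22
dp  0  1  1  2  2  3  3  1  2  2  3  3  4  4  2  3  3  4  4  5  5  3  4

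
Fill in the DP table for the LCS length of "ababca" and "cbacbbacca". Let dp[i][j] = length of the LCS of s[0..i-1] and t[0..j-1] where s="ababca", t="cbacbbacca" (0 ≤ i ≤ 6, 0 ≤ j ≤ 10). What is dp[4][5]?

   ''  c  b  a  c  b  b  a  c  c  a
''  0  0  0  0  0  0  0  0  0  0  0
 a  0  0  0  1  1  1  1  1  1  1  1
 b  0  0  1  1  1  2  2  2  2  2  2
 a  0  0  1  2  2  2  2  3  3  3  3
 b  0  0  1  2  2  3  3  3  3  3  3
 c  0  1  1  2  3  3  3  3  4  4  4
 a  0  1  1  2  3  3  3  4  4  4  5

3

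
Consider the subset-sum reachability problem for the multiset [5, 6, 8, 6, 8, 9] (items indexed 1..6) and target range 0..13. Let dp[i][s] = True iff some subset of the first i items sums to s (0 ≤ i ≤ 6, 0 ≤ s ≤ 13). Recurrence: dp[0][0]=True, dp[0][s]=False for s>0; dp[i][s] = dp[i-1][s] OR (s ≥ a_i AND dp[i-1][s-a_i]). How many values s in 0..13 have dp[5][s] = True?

i\s   0   1   2   3   4   5   6   7   8   9  10  11  12  13
  0   T   F   F   F   F   F   F   F   F   F   F   F   F   F
  1   T   F   F   F   F   T   F   F   F   F   F   F   F   F
  2   T   F   F   F   F   T   T   F   F   F   F   T   F   F
  3   T   F   F   F   F   T   T   F   T   F   F   T   F   T
  4   T   F   F   F   F   T   T   F   T   F   F   T   T   T
  5   T   F   F   F   F   T   T   F   T   F   F   T   T   T
  6   T   F   F   F   F   T   T   F   T   T   F   T   T   T

7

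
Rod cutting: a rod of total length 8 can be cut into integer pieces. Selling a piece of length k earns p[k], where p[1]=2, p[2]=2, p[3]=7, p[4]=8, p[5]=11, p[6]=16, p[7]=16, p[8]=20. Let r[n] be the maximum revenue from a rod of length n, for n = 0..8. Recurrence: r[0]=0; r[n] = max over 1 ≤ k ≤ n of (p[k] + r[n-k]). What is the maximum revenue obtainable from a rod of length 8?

   n    0    1    2    3    4    5    6    7    8
r[n]    0    2    4    7    9   11   16   18   20

20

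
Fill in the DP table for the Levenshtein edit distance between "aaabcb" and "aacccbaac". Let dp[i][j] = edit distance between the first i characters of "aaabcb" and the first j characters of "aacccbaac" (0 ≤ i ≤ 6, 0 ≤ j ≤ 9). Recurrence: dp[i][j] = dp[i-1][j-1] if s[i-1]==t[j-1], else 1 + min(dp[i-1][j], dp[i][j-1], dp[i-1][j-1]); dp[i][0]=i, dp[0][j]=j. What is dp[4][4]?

2

   ''  a  a  c  c  c  b  a  a  c
''  0  1  2  3  4  5  6  7  8  9
 a  1  0  1  2  3  4  5  6  7  8
 a  2  1  0  1  2  3  4  5  6  7
 a  3  2  1  1  2  3  4  4  5  6
 b  4  3  2  2  2  3  3  4  5  6
 c  5  4  3  2  2  2  3  4  5  5
 b  6  5  4  3  3  3  2  3  4  5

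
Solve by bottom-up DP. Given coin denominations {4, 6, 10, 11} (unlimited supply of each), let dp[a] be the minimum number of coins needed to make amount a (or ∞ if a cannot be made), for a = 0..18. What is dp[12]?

2

 a  0  1  2  3  4  5  6  7  8  9 10 11 12 13 14 15 16 17 18
dp  0  -  -  -  1  -  1  -  2  -  1  1  2  -  2  2  2  2  3
(- denotes ∞ / unreachable)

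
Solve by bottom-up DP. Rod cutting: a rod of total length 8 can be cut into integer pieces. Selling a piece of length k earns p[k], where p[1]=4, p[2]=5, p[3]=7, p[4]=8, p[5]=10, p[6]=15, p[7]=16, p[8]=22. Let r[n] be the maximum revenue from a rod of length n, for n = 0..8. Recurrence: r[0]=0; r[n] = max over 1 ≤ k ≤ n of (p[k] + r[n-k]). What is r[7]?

   n    0    1    2    3    4    5    6    7    8
r[n]    0    4    8   12   16   20   24   28   32

28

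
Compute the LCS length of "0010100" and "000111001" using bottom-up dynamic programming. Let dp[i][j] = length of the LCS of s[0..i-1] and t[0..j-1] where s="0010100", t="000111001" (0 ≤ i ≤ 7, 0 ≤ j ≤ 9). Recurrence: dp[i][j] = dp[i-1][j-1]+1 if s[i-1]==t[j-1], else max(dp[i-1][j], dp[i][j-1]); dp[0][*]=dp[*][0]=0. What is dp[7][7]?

5

   ''  0  0  0  1  1  1  0  0  1
''  0  0  0  0  0  0  0  0  0  0
 0  0  1  1  1  1  1  1  1  1  1
 0  0  1  2  2  2  2  2  2  2  2
 1  0  1  2  2  3  3  3  3  3  3
 0  0  1  2  3  3  3  3  4  4  4
 1  0  1  2  3  4  4  4  4  4  5
 0  0  1  2  3  4  4  4  5  5  5
 0  0  1  2  3  4  4  4  5  6  6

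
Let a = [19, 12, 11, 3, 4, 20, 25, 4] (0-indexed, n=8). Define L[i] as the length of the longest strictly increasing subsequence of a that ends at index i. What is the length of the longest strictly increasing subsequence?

   i    0    1    2    3    4    5    6    7
a[i]   19   12   11    3    4   20   25    4
L[i]    1    1    1    1    2    3    4    2

4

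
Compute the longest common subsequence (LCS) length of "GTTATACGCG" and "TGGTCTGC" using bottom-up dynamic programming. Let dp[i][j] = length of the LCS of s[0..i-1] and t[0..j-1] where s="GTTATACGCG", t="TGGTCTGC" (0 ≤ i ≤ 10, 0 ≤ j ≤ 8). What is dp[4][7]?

   ''  T  G  G  T  C  T  G  C
''  0  0  0  0  0  0  0  0  0
 G  0  0  1  1  1  1  1  1  1
 T  0  1  1  1  2  2  2  2  2
 T  0  1  1  1  2  2  3  3  3
 A  0  1  1  1  2  2  3  3  3
 T  0  1  1  1  2  2  3  3  3
 A  0  1  1  1  2  2  3  3  3
 C  0  1  1  1  2  3  3  3  4
 G  0  1  2  2  2  3  3  4  4
 C  0  1  2  2  2  3  3  4  5
 G  0  1  2  3  3  3  3  4  5

3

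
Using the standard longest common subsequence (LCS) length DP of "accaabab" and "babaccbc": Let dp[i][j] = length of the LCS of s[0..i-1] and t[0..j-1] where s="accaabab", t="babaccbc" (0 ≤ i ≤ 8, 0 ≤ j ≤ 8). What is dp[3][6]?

3

   ''  b  a  b  a  c  c  b  c
''  0  0  0  0  0  0  0  0  0
 a  0  0  1  1  1  1  1  1  1
 c  0  0  1  1  1  2  2  2  2
 c  0  0  1  1  1  2  3  3  3
 a  0  0  1  1  2  2  3  3  3
 a  0  0  1  1  2  2  3  3  3
 b  0  1  1  2  2  2  3  4  4
 a  0  1  2  2  3  3  3  4  4
 b  0  1  2  3  3  3  3  4  4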